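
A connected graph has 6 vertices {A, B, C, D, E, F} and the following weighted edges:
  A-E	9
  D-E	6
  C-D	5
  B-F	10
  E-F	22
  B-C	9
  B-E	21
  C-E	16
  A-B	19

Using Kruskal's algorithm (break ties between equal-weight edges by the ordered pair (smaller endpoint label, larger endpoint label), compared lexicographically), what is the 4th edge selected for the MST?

Sort edges by weight, then run Kruskal:
C-D (5): add — endpoints in different components.
D-E (6): add — endpoints in different components.
A-E (9): add — endpoints in different components.
B-C (9): add — endpoints in different components.
B-F (10): add — endpoints in different components.
The 4th edge added is B-C.

B-C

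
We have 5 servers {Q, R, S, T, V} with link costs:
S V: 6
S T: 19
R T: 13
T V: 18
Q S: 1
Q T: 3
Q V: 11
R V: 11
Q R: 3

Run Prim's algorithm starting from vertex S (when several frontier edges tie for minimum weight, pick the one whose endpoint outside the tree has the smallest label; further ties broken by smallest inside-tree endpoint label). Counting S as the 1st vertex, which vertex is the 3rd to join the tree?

R

Prim, starting at S.
Step 1: frontier [Q S 1, S V 6, S T 19] → take Q S (1); add Q.
Step 2: frontier [Q R 3, Q T 3, Q V 11, S V 6, S T 19] → take Q R (3); add R.
Step 3: frontier [Q T 3, Q V 11, R V 11, R T 13, S V 6, S T 19] → take Q T (3); add T.
Step 4: frontier [Q V 11, R V 11, S V 6, T V 18] → take S V (6); add V.
Vertex order: S, Q, R, T, V. The 3rd vertex is R.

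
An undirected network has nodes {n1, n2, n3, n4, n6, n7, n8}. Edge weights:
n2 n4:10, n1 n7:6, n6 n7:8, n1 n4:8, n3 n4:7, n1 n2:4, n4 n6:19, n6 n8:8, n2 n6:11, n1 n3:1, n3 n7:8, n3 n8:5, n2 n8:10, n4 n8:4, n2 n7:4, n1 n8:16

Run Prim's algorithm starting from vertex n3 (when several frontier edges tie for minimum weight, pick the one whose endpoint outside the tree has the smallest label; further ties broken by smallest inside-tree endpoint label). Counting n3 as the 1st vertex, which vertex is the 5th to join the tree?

n8

Prim, starting at n3.
Step 1: cheapest edge leaving the tree is n1 n3 (1); add n1.
Step 2: cheapest edge leaving the tree is n1 n2 (4); add n2.
Step 3: cheapest edge leaving the tree is n2 n7 (4); add n7.
Step 4: cheapest edge leaving the tree is n3 n8 (5); add n8.
Step 5: cheapest edge leaving the tree is n4 n8 (4); add n4.
Step 6: cheapest edge leaving the tree is n6 n7 (8); add n6.
Vertex order: n3, n1, n2, n7, n8, n4, n6. The 5th vertex is n8.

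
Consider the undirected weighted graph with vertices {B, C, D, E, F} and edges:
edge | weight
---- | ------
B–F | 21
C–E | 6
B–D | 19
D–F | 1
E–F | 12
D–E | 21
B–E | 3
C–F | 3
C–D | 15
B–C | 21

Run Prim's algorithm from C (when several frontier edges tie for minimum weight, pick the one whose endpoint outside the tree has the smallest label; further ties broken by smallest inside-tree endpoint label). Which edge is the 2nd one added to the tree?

D-F

Prim's algorithm from C:
Step 1: frontier [C–F 3, C–E 6, C–D 15, B–C 21] → take C–F (3); add F.
Step 2: frontier [C–E 6, C–D 15, B–C 21, D–F 1, E–F 12, B–F 21] → take D–F (1); add D.
Step 3: frontier [C–E 6, B–C 21, B–D 19, D–E 21, E–F 12, B–F 21] → take C–E (6); add E.
Step 4: frontier [B–C 21, B–D 19, B–E 3, B–F 21] → take B–E (3); add B.
The 2nd edge added is D–F.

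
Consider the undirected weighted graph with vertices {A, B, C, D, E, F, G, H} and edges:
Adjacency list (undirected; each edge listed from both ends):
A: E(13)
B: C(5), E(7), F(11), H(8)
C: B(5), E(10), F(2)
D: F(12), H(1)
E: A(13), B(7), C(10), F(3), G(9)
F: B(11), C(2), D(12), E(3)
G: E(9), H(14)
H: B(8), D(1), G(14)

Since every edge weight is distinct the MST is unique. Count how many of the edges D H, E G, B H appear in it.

Sort edges by weight, then run Kruskal:
D H (1): add — endpoints in different components.
C F (2): add — endpoints in different components.
E F (3): add — endpoints in different components.
B C (5): add — endpoints in different components.
B E (7): skip — B and E already connected.
B H (8): add — endpoints in different components.
E G (9): add — endpoints in different components.
C E (10): skip — C and E already connected.
B F (11): skip — B and F already connected.
D F (12): skip — D and F already connected.
A E (13): add — endpoints in different components.
MST edge set: {D H, C F, E F, B C, B H, E G, A E}.
Of the listed edges, {D H, E G, B H} are in the MST → 3.

3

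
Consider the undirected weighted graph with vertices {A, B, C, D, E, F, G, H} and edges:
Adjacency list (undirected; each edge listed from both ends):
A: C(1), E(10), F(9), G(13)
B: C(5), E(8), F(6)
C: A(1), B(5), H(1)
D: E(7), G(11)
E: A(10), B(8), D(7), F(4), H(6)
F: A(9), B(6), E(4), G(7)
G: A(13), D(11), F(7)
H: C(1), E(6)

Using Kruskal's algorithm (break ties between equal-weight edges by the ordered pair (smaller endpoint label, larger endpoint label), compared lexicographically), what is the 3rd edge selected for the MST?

Kruskal's algorithm — process edges by increasing weight (ties by edge label):
A–C (1): add — endpoints in different components.
C–H (1): add — endpoints in different components.
E–F (4): add — endpoints in different components.
B–C (5): add — endpoints in different components.
B–F (6): add — endpoints in different components.
E–H (6): skip — E and H already connected.
D–E (7): add — endpoints in different components.
F–G (7): add — endpoints in different components.
The 3rd edge added is E–F.

E-F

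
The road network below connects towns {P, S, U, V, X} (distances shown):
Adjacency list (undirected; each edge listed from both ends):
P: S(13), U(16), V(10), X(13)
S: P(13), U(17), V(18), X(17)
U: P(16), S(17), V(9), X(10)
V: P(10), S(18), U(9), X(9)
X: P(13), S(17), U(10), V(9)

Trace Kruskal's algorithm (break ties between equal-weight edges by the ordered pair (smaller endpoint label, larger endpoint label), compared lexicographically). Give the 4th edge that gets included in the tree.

Sort edges by weight, then run Kruskal:
U–V (9): add — endpoints in different components.
V–X (9): add — endpoints in different components.
P–V (10): add — endpoints in different components.
U–X (10): skip — X and U already connected.
P–S (13): add — endpoints in different components.
The 4th edge added is P–S.

P-S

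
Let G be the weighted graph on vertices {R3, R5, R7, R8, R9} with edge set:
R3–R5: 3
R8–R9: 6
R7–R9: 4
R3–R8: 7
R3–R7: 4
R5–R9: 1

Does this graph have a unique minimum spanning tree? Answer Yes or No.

No

Kruskal's algorithm — process edges by increasing weight (ties by edge label):
R5–R9 (1): add — endpoints in different components.
R3–R5 (3): add — endpoints in different components.
R3–R7 (4): add — endpoints in different components.
R7–R9 (4): skip — R9 and R7 already connected.
R8–R9 (6): add — endpoints in different components.
Non-tree edge R7–R9 has weight 4, equal to the heaviest edge on its tree cycle — swapping gives another MST of the same weight. Not unique.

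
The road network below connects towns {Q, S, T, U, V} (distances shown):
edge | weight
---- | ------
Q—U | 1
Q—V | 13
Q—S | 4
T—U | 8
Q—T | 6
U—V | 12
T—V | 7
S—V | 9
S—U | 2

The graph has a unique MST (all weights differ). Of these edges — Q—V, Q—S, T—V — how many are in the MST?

Sort edges by weight, then run Kruskal:
Q—U (1): add. Components now {Q,U} {T} {V} {S}
S—U (2): add. Components now {Q,S,U} {T} {V}
Q—S (4): skip — Q and S already connected.
Q—T (6): add. Components now {Q,S,T,U} {V}
T—V (7): add. Components now {Q,S,T,U,V}
MST edge set: {Q—U, S—U, Q—T, T—V}.
Of the listed edges, {T—V} are in the MST → 1.

1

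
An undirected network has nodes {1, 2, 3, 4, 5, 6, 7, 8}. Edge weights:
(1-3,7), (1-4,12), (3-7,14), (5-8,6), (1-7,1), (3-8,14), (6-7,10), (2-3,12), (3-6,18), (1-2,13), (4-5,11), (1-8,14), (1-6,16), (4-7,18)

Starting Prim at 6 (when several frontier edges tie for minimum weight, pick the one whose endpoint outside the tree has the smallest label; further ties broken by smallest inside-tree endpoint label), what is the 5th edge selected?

1-4

Prim's algorithm from 6:
Step 1: cheapest edge leaving the tree is 6-7 (10); add 7.
Step 2: cheapest edge leaving the tree is 1-7 (1); add 1.
Step 3: cheapest edge leaving the tree is 1-3 (7); add 3.
Step 4: cheapest edge leaving the tree is 2-3 (12); add 2.
Step 5: cheapest edge leaving the tree is 1-4 (12); add 4.
Step 6: cheapest edge leaving the tree is 4-5 (11); add 5.
Step 7: cheapest edge leaving the tree is 5-8 (6); add 8.
The 5th edge added is 1-4.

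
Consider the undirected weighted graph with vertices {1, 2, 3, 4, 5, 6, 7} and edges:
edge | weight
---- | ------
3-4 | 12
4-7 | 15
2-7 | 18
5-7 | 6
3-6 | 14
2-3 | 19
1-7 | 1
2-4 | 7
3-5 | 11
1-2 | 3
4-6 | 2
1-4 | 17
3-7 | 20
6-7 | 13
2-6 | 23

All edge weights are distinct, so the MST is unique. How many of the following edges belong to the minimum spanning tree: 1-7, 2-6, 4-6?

2

Sort edges by weight, then run Kruskal:
1-7 (1): add — endpoints in different components.
4-6 (2): add — endpoints in different components.
1-2 (3): add — endpoints in different components.
5-7 (6): add — endpoints in different components.
2-4 (7): add — endpoints in different components.
3-5 (11): add — endpoints in different components.
MST edge set: {1-7, 4-6, 1-2, 5-7, 2-4, 3-5}.
Of the listed edges, {1-7, 4-6} are in the MST → 2.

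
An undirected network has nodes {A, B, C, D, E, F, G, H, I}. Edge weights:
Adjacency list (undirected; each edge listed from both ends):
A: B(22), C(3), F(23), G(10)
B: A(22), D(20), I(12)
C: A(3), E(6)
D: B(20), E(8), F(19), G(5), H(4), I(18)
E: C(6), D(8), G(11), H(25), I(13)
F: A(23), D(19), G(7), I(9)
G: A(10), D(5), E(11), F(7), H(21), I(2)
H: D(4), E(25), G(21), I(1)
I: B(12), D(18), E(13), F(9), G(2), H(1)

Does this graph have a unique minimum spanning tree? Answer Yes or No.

Yes

Kruskal's algorithm — process edges by increasing weight (ties by edge label):
H–I (1): add — endpoints in different components.
G–I (2): add — endpoints in different components.
A–C (3): add — endpoints in different components.
D–H (4): add — endpoints in different components.
D–G (5): skip — D and G already connected.
C–E (6): add — endpoints in different components.
F–G (7): add — endpoints in different components.
D–E (8): add — endpoints in different components.
F–I (9): skip — F and I already connected.
A–G (10): skip — A and G already connected.
E–G (11): skip — E and G already connected.
B–I (12): add — endpoints in different components.
Every non-tree edge has weight strictly greater than the heaviest edge on the tree path between its endpoints, so the MST is unique.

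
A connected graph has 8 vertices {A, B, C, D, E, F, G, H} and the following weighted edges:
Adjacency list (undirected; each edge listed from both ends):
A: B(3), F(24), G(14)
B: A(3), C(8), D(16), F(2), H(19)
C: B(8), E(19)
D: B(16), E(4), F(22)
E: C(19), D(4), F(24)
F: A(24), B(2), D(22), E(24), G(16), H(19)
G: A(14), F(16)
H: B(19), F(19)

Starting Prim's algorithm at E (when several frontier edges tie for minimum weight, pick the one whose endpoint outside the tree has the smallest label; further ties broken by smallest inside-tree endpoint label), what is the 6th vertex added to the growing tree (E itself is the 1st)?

Prim, starting at E.
Step 1: cheapest edge leaving the tree is D-E (4); add D.
Step 2: cheapest edge leaving the tree is B-D (16); add B.
Step 3: cheapest edge leaving the tree is B-F (2); add F.
Step 4: cheapest edge leaving the tree is A-B (3); add A.
Step 5: cheapest edge leaving the tree is B-C (8); add C.
Step 6: cheapest edge leaving the tree is A-G (14); add G.
Step 7: cheapest edge leaving the tree is B-H (19); add H.
Vertex order: E, D, B, F, A, C, G, H. The 6th vertex is C.

C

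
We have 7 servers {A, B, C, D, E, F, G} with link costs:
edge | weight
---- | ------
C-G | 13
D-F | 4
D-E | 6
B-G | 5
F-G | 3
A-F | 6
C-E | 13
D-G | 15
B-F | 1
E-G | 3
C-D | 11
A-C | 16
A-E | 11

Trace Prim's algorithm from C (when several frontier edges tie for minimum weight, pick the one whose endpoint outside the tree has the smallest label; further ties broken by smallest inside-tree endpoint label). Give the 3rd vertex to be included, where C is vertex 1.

Grow the tree from C using Prim:
Step 1: frontier [C-D 11, C-E 13, C-G 13, A-C 16] → take C-D (11); add D.
Step 2: frontier [C-E 13, C-G 13, A-C 16, D-F 4, D-E 6, D-G 15] → take D-F (4); add F.
Step 3: frontier [C-E 13, C-G 13, A-C 16, D-E 6, D-G 15, B-F 1, F-G 3, A-F 6] → take B-F (1); add B.
Step 4: frontier [B-G 5, C-E 13, C-G 13, A-C 16, D-E 6, D-G 15, F-G 3, A-F 6] → take F-G (3); add G.
Step 5: frontier [C-E 13, A-C 16, D-E 6, A-F 6, E-G 3] → take E-G (3); add E.
Step 6: frontier [A-C 16, A-E 11, A-F 6] → take A-F (6); add A.
Vertex order: C, D, F, B, G, E, A. The 3rd vertex is F.

F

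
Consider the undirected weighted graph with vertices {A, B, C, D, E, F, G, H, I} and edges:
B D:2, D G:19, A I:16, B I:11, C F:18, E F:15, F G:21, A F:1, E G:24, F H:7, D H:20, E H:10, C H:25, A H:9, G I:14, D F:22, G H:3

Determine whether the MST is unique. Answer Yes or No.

Yes

Sort edges by weight, then run Kruskal:
A F (1): add — endpoints in different components.
B D (2): add — endpoints in different components.
G H (3): add — endpoints in different components.
F H (7): add — endpoints in different components.
A H (9): skip — A and H already connected.
E H (10): add — endpoints in different components.
B I (11): add — endpoints in different components.
G I (14): add — endpoints in different components.
E F (15): skip — E and F already connected.
A I (16): skip — A and I already connected.
C F (18): add — endpoints in different components.
Every non-tree edge has weight strictly greater than the heaviest edge on the tree path between its endpoints, so the MST is unique.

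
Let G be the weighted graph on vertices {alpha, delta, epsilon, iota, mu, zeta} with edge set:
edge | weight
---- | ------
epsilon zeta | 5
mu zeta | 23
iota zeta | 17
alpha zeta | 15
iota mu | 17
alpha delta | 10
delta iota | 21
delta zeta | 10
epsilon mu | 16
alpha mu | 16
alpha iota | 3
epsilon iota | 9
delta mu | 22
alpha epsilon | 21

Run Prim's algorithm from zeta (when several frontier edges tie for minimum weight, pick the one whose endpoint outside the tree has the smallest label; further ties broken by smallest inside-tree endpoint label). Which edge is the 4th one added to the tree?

Prim, starting at zeta.
Step 1: cheapest edge leaving the tree is epsilon zeta (5); add epsilon.
Step 2: cheapest edge leaving the tree is epsilon iota (9); add iota.
Step 3: cheapest edge leaving the tree is alpha iota (3); add alpha.
Step 4: cheapest edge leaving the tree is alpha delta (10); add delta.
Step 5: cheapest edge leaving the tree is alpha mu (16); add mu.
The 4th edge added is alpha delta.

alpha-delta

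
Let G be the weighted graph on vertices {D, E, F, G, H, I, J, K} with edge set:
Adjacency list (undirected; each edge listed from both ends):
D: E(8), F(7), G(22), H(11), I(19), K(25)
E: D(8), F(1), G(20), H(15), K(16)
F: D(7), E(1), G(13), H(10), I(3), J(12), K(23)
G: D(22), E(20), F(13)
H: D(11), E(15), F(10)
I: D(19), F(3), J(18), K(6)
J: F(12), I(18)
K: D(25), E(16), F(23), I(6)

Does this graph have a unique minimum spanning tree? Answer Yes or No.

Yes

Kruskal's algorithm — process edges by increasing weight (ties by edge label):
E–F (1): add — endpoints in different components.
F–I (3): add — endpoints in different components.
I–K (6): add — endpoints in different components.
D–F (7): add — endpoints in different components.
D–E (8): skip — D and E already connected.
F–H (10): add — endpoints in different components.
D–H (11): skip — D and H already connected.
F–J (12): add — endpoints in different components.
F–G (13): add — endpoints in different components.
Every non-tree edge has weight strictly greater than the heaviest edge on the tree path between its endpoints, so the MST is unique.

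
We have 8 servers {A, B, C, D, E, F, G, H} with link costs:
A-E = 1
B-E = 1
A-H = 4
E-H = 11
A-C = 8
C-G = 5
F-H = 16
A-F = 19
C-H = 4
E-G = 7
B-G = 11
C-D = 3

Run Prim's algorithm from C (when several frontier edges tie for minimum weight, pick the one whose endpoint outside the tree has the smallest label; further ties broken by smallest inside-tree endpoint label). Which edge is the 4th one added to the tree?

A-E

Grow the tree from C using Prim:
Step 1: cheapest edge leaving the tree is C-D (3); add D.
Step 2: cheapest edge leaving the tree is C-H (4); add H.
Step 3: cheapest edge leaving the tree is A-H (4); add A.
Step 4: cheapest edge leaving the tree is A-E (1); add E.
Step 5: cheapest edge leaving the tree is B-E (1); add B.
Step 6: cheapest edge leaving the tree is C-G (5); add G.
Step 7: cheapest edge leaving the tree is F-H (16); add F.
The 4th edge added is A-E.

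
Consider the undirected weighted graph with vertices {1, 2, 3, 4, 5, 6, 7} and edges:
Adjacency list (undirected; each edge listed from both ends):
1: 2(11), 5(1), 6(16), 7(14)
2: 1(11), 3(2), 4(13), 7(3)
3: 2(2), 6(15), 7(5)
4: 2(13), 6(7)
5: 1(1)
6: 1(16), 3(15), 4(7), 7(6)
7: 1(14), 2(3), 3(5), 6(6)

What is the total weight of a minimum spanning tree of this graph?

30

Grow the tree from 4 using Prim:
Step 1: frontier [4–6 7, 2–4 13] → take 4–6 (7); add 6.
Step 2: frontier [2–4 13, 6–7 6, 3–6 15, 1–6 16] → take 6–7 (6); add 7.
Step 3: frontier [2–4 13, 3–6 15, 1–6 16, 2–7 3, 3–7 5, 1–7 14] → take 2–7 (3); add 2.
Step 4: frontier [2–3 2, 1–2 11, 3–6 15, 1–6 16, 3–7 5, 1–7 14] → take 2–3 (2); add 3.
Step 5: frontier [1–2 11, 1–6 16, 1–7 14] → take 1–2 (11); add 1.
Step 6: frontier [1–5 1] → take 1–5 (1); add 5.
MST edges: 4–6, 6–7, 2–7, 2–3, 1–2, 1–5; total weight 7+6+3+2+11+1 = 30.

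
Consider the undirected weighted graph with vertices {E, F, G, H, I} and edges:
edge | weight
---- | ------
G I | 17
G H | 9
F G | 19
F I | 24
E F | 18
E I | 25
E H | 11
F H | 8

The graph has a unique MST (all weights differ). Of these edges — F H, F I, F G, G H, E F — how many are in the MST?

2

Sort edges by weight, then run Kruskal:
F H (8): add. Components now {E} {F,H} {G} {I}
G H (9): add. Components now {E} {F,G,H} {I}
E H (11): add. Components now {E,F,G,H} {I}
G I (17): add. Components now {E,F,G,H,I}
MST edge set: {F H, G H, E H, G I}.
Of the listed edges, {F H, G H} are in the MST → 2.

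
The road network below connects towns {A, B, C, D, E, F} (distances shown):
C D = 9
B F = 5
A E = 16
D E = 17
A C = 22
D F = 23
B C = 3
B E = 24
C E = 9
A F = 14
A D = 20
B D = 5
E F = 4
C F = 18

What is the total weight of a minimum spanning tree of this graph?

31

Prim's algorithm from B:
Step 1: frontier [B C 3, B D 5, B F 5, B E 24] → take B C (3); add C.
Step 2: frontier [B D 5, B F 5, B E 24, C D 9, C E 9, C F 18, A C 22] → take B D (5); add D.
Step 3: frontier [B F 5, B E 24, C E 9, C F 18, A C 22, D E 17, A D 20, D F 23] → take B F (5); add F.
Step 4: frontier [B E 24, C E 9, A C 22, D E 17, A D 20, E F 4, A F 14] → take E F (4); add E.
Step 5: frontier [A C 22, A D 20, A E 16, A F 14] → take A F (14); add A.
MST edges: B C, B D, B F, E F, A F; total weight 3+5+5+4+14 = 31.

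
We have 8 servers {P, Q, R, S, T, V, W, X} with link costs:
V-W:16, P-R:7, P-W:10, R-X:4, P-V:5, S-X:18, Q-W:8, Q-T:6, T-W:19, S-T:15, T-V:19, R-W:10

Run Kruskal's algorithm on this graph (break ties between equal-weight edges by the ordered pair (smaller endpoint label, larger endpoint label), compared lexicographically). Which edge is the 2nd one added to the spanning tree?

P-V

Sort edges by weight, then run Kruskal:
R-X (4): add — endpoints in different components.
P-V (5): add — endpoints in different components.
Q-T (6): add — endpoints in different components.
P-R (7): add — endpoints in different components.
Q-W (8): add — endpoints in different components.
P-W (10): add — endpoints in different components.
R-W (10): skip — R and W already connected.
S-T (15): add — endpoints in different components.
The 2nd edge added is P-V.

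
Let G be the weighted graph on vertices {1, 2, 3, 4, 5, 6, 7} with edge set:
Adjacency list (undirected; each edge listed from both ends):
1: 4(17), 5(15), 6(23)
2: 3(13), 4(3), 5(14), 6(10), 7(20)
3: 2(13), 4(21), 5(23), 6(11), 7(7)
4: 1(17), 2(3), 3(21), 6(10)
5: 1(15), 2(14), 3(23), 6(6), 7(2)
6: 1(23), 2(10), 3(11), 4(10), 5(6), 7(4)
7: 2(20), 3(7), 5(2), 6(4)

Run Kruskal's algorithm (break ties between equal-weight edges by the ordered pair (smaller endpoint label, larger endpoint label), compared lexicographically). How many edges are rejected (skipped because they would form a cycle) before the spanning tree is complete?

Kruskal's algorithm — process edges by increasing weight (ties by edge label):
5–7 (2): add. Components now {1} {2} {3} {4} {5,7} {6}
2–4 (3): add. Components now {1} {2,4} {3} {5,7} {6}
6–7 (4): add. Components now {1} {2,4} {3} {5,6,7}
5–6 (6): skip — 5 and 6 already connected.
3–7 (7): add. Components now {1} {2,4} {3,5,6,7}
2–6 (10): add. Components now {1} {2,3,4,5,6,7}
4–6 (10): skip — 4 and 6 already connected.
3–6 (11): skip — 3 and 6 already connected.
2–3 (13): skip — 2 and 3 already connected.
2–5 (14): skip — 2 and 5 already connected.
1–5 (15): add. Components now {1,2,3,4,5,6,7}
Edges rejected before the tree was complete: 5.

5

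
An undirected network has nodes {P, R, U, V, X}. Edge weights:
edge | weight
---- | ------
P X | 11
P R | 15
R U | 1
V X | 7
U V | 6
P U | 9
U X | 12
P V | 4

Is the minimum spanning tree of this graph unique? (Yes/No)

Yes

Sort edges by weight, then run Kruskal:
R U (1): add — endpoints in different components.
P V (4): add — endpoints in different components.
U V (6): add — endpoints in different components.
V X (7): add — endpoints in different components.
Every non-tree edge has weight strictly greater than the heaviest edge on the tree path between its endpoints, so the MST is unique.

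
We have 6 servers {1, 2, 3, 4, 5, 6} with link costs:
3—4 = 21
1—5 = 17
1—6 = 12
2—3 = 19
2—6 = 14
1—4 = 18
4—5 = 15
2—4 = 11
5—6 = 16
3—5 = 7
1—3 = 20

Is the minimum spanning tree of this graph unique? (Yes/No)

Yes

Kruskal: consider edges lightest-first.
3—5 (7): add — endpoints in different components.
2—4 (11): add — endpoints in different components.
1—6 (12): add — endpoints in different components.
2—6 (14): add — endpoints in different components.
4—5 (15): add — endpoints in different components.
Every non-tree edge has weight strictly greater than the heaviest edge on the tree path between its endpoints, so the MST is unique.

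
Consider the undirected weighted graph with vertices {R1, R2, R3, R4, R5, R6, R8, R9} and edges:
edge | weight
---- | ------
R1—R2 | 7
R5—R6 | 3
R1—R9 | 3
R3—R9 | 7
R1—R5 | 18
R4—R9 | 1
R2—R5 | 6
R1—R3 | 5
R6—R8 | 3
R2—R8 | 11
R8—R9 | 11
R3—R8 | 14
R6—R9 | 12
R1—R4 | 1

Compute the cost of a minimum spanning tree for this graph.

Kruskal's algorithm — process edges by increasing weight (ties by edge label):
R1—R4 (1): add — endpoints in different components.
R4—R9 (1): add — endpoints in different components.
R1—R9 (3): skip — R1 and R9 already connected.
R5—R6 (3): add — endpoints in different components.
R6—R8 (3): add — endpoints in different components.
R1—R3 (5): add — endpoints in different components.
R2—R5 (6): add — endpoints in different components.
R1—R2 (7): add — endpoints in different components.
MST edges: R1—R4, R4—R9, R5—R6, R6—R8, R1—R3, R2—R5, R1—R2; total weight 1+1+3+3+5+6+7 = 26.

26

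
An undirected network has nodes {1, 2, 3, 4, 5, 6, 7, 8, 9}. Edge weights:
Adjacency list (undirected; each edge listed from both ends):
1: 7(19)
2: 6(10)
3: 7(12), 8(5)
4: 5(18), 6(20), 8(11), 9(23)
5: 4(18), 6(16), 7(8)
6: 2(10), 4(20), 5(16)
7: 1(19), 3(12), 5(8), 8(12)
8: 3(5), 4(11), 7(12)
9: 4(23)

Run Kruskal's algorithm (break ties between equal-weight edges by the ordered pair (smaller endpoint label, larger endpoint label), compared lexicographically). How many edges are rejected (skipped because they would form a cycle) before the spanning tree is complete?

3

Kruskal: consider edges lightest-first.
3-8 (5): add — endpoints in different components.
5-7 (8): add — endpoints in different components.
2-6 (10): add — endpoints in different components.
4-8 (11): add — endpoints in different components.
3-7 (12): add — endpoints in different components.
7-8 (12): skip — 7 and 8 already connected.
5-6 (16): add — endpoints in different components.
4-5 (18): skip — 4 and 5 already connected.
1-7 (19): add — endpoints in different components.
4-6 (20): skip — 4 and 6 already connected.
4-9 (23): add — endpoints in different components.
Edges rejected before the tree was complete: 3.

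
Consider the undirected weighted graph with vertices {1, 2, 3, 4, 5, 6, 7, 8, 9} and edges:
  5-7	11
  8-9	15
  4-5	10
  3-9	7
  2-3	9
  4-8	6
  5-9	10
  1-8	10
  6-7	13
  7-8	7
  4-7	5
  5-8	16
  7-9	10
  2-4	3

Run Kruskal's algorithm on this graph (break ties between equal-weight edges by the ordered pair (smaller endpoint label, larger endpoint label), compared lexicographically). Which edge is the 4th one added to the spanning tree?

3-9

Kruskal: consider edges lightest-first.
2-4 (3): add — endpoints in different components.
4-7 (5): add — endpoints in different components.
4-8 (6): add — endpoints in different components.
3-9 (7): add — endpoints in different components.
7-8 (7): skip — 7 and 8 already connected.
2-3 (9): add — endpoints in different components.
1-8 (10): add — endpoints in different components.
4-5 (10): add — endpoints in different components.
5-9 (10): skip — 5 and 9 already connected.
7-9 (10): skip — 7 and 9 already connected.
5-7 (11): skip — 5 and 7 already connected.
6-7 (13): add — endpoints in different components.
The 4th edge added is 3-9.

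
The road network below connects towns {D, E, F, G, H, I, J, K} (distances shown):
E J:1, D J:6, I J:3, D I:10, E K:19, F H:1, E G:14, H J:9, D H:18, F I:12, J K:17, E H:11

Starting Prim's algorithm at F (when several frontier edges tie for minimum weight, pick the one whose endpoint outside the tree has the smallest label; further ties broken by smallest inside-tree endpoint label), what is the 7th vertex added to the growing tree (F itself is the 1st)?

G

Prim, starting at F.
Step 1: frontier [F H 1, F I 12] → take F H (1); add H.
Step 2: frontier [F I 12, H J 9, E H 11, D H 18] → take H J (9); add J.
Step 3: frontier [F I 12, E H 11, D H 18, E J 1, I J 3, D J 6, J K 17] → take E J (1); add E.
Step 4: frontier [E G 14, E K 19, F I 12, D H 18, I J 3, D J 6, J K 17] → take I J (3); add I.
Step 5: frontier [E G 14, E K 19, D H 18, D I 10, D J 6, J K 17] → take D J (6); add D.
Step 6: frontier [E G 14, E K 19, J K 17] → take E G (14); add G.
Step 7: frontier [E K 19, J K 17] → take J K (17); add K.
Vertex order: F, H, J, E, I, D, G, K. The 7th vertex is G.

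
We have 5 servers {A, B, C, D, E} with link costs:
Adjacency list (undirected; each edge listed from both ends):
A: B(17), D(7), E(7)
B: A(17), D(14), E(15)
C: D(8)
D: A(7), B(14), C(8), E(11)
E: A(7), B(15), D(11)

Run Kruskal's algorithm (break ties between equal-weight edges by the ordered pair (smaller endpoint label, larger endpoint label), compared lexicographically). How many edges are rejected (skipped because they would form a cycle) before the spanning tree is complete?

Kruskal's algorithm — process edges by increasing weight (ties by edge label):
A-D (7): add — endpoints in different components.
A-E (7): add — endpoints in different components.
C-D (8): add — endpoints in different components.
D-E (11): skip — D and E already connected.
B-D (14): add — endpoints in different components.
Edges rejected before the tree was complete: 1.

1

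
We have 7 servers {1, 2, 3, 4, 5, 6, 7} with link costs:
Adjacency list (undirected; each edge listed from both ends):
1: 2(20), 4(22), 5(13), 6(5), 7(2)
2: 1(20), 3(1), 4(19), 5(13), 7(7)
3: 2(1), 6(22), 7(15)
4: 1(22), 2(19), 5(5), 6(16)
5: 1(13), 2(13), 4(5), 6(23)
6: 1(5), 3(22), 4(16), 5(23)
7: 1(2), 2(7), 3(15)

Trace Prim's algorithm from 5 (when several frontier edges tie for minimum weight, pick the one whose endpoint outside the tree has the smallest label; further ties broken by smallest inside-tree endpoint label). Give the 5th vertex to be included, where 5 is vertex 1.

Prim, starting at 5.
Step 1: frontier [4 5 5, 1 5 13, 2 5 13, 5 6 23] → take 4 5 (5); add 4.
Step 2: frontier [4 6 16, 2 4 19, 1 4 22, 1 5 13, 2 5 13, 5 6 23] → take 1 5 (13); add 1.
Step 3: frontier [1 7 2, 1 6 5, 1 2 20, 4 6 16, 2 4 19, 2 5 13, 5 6 23] → take 1 7 (2); add 7.
Step 4: frontier [1 6 5, 1 2 20, 4 6 16, 2 4 19, 2 5 13, 5 6 23, 2 7 7, 3 7 15] → take 1 6 (5); add 6.
Step 5: frontier [1 2 20, 2 4 19, 2 5 13, 3 6 22, 2 7 7, 3 7 15] → take 2 7 (7); add 2.
Step 6: frontier [2 3 1, 3 6 22, 3 7 15] → take 2 3 (1); add 3.
Vertex order: 5, 4, 1, 7, 6, 2, 3. The 5th vertex is 6.

6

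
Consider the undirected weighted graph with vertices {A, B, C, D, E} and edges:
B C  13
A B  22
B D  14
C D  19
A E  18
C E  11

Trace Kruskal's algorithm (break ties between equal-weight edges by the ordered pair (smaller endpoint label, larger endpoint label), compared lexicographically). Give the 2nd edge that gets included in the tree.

Kruskal's algorithm — process edges by increasing weight (ties by edge label):
C E (11): add. Components now {A} {B} {C,E} {D}
B C (13): add. Components now {A} {B,C,E} {D}
B D (14): add. Components now {A} {B,C,D,E}
A E (18): add. Components now {A,B,C,D,E}
The 2nd edge added is B C.

B-C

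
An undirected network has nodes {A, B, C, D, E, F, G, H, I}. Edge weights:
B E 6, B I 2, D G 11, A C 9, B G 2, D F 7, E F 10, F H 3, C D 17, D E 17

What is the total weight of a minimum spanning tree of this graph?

56

Grow the tree from H using Prim:
Step 1: frontier [F H 3] → take F H (3); add F.
Step 2: frontier [D F 7, E F 10] → take D F (7); add D.
Step 3: frontier [D G 11, C D 17, D E 17, E F 10] → take E F (10); add E.
Step 4: frontier [D G 11, C D 17, B E 6] → take B E (6); add B.
Step 5: frontier [B G 2, B I 2, D G 11, C D 17] → take B G (2); add G.
Step 6: frontier [B I 2, C D 17] → take B I (2); add I.
Step 7: frontier [C D 17] → take C D (17); add C.
Step 8: frontier [A C 9] → take A C (9); add A.
MST edges: F H, D F, E F, B E, B G, B I, C D, A C; total weight 3+7+10+6+2+2+17+9 = 56.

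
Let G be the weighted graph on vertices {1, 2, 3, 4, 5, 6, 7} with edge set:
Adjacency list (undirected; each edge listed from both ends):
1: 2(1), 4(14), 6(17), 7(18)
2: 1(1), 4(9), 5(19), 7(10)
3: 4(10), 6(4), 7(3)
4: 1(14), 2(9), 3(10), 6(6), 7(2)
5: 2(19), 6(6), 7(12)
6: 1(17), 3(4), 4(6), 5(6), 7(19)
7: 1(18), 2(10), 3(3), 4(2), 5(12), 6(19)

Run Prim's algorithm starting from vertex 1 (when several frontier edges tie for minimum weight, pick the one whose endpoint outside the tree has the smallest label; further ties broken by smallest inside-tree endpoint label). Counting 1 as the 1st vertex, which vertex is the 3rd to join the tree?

4

Prim's algorithm from 1:
Step 1: cheapest edge leaving the tree is 1-2 (1); add 2.
Step 2: cheapest edge leaving the tree is 2-4 (9); add 4.
Step 3: cheapest edge leaving the tree is 4-7 (2); add 7.
Step 4: cheapest edge leaving the tree is 3-7 (3); add 3.
Step 5: cheapest edge leaving the tree is 3-6 (4); add 6.
Step 6: cheapest edge leaving the tree is 5-6 (6); add 5.
Vertex order: 1, 2, 4, 7, 3, 6, 5. The 3rd vertex is 4.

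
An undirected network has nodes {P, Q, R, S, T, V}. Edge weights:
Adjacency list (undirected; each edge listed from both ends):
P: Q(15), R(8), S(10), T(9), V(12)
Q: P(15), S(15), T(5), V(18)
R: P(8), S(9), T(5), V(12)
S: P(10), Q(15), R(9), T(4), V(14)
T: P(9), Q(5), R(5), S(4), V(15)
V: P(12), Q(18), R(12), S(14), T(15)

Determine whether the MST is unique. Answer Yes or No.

Sort edges by weight, then run Kruskal:
S T (4): add — endpoints in different components.
Q T (5): add — endpoints in different components.
R T (5): add — endpoints in different components.
P R (8): add — endpoints in different components.
P T (9): skip — P and T already connected.
R S (9): skip — R and S already connected.
P S (10): skip — P and S already connected.
P V (12): add — endpoints in different components.
Non-tree edge R V has weight 12, equal to the heaviest edge on its tree cycle — swapping gives another MST of the same weight. Not unique.

No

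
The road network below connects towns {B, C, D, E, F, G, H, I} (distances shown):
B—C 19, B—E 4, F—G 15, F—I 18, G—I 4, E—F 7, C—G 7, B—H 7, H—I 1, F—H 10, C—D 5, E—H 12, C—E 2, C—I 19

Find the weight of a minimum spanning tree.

30

Kruskal's algorithm — process edges by increasing weight (ties by edge label):
H—I (1): add — endpoints in different components.
C—E (2): add — endpoints in different components.
B—E (4): add — endpoints in different components.
G—I (4): add — endpoints in different components.
C—D (5): add — endpoints in different components.
B—H (7): add — endpoints in different components.
C—G (7): skip — C and G already connected.
E—F (7): add — endpoints in different components.
MST edges: H—I, C—E, B—E, G—I, C—D, B—H, E—F; total weight 1+2+4+4+5+7+7 = 30.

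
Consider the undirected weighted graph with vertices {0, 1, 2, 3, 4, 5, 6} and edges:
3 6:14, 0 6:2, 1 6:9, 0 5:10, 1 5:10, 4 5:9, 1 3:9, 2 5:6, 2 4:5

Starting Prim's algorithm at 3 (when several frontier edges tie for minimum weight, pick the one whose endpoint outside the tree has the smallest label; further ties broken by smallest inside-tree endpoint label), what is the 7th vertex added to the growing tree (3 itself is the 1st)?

Grow the tree from 3 using Prim:
Step 1: cheapest edge leaving the tree is 1 3 (9); add 1.
Step 2: cheapest edge leaving the tree is 1 6 (9); add 6.
Step 3: cheapest edge leaving the tree is 0 6 (2); add 0.
Step 4: cheapest edge leaving the tree is 0 5 (10); add 5.
Step 5: cheapest edge leaving the tree is 2 5 (6); add 2.
Step 6: cheapest edge leaving the tree is 2 4 (5); add 4.
Vertex order: 3, 1, 6, 0, 5, 2, 4. The 7th vertex is 4.

4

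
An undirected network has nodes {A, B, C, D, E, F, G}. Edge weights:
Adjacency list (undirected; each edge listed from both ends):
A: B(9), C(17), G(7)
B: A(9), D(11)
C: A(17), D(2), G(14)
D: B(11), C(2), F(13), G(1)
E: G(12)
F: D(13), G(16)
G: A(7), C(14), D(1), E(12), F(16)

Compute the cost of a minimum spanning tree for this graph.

44

Kruskal's algorithm — process edges by increasing weight (ties by edge label):
D-G (1): add. Components now {A} {B} {C} {D,G} {E} {F}
C-D (2): add. Components now {A} {B} {C,D,G} {E} {F}
A-G (7): add. Components now {A,C,D,G} {B} {E} {F}
A-B (9): add. Components now {A,B,C,D,G} {E} {F}
B-D (11): skip — B and D already connected.
E-G (12): add. Components now {A,B,C,D,E,G} {F}
D-F (13): add. Components now {A,B,C,D,E,F,G}
MST edges: D-G, C-D, A-G, A-B, E-G, D-F; total weight 1+2+7+9+12+13 = 44.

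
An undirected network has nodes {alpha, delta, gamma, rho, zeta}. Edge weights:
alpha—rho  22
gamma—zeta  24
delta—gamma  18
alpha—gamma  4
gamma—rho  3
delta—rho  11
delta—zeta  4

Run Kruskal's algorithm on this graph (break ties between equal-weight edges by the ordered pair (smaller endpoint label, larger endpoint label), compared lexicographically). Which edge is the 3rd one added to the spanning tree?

Sort edges by weight, then run Kruskal:
gamma—rho (3): add — endpoints in different components.
alpha—gamma (4): add — endpoints in different components.
delta—zeta (4): add — endpoints in different components.
delta—rho (11): add — endpoints in different components.
The 3rd edge added is delta—zeta.

delta-zeta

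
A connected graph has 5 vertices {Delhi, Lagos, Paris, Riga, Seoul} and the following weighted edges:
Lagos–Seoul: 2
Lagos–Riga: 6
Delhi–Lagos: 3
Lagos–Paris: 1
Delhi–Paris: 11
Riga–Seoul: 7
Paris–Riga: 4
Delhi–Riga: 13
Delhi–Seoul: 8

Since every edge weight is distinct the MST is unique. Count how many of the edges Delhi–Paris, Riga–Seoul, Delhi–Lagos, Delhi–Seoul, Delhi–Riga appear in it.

1

Sort edges by weight, then run Kruskal:
Lagos–Paris (1): add. Components now {Delhi} {Lagos,Paris} {Riga} {Seoul}
Lagos–Seoul (2): add. Components now {Delhi} {Lagos,Paris,Seoul} {Riga}
Delhi–Lagos (3): add. Components now {Delhi,Lagos,Paris,Seoul} {Riga}
Paris–Riga (4): add. Components now {Delhi,Lagos,Paris,Riga,Seoul}
MST edge set: {Lagos–Paris, Lagos–Seoul, Delhi–Lagos, Paris–Riga}.
Of the listed edges, {Delhi–Lagos} are in the MST → 1.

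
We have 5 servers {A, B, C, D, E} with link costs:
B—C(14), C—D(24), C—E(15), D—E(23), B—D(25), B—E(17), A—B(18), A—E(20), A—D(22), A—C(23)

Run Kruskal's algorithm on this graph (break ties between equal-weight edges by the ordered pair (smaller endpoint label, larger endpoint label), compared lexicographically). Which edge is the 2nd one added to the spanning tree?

Kruskal: consider edges lightest-first.
B—C (14): add — endpoints in different components.
C—E (15): add — endpoints in different components.
B—E (17): skip — B and E already connected.
A—B (18): add — endpoints in different components.
A—E (20): skip — A and E already connected.
A—D (22): add — endpoints in different components.
The 2nd edge added is C—E.

C-E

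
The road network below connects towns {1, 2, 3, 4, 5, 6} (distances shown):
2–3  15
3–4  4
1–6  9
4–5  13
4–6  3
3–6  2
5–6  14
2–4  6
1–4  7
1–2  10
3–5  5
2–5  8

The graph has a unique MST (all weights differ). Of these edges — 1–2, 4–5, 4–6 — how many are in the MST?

Kruskal's algorithm — process edges by increasing weight (ties by edge label):
3–6 (2): add. Components now {1} {2} {3,6} {4} {5}
4–6 (3): add. Components now {1} {2} {3,4,6} {5}
3–4 (4): skip — 3 and 4 already connected.
3–5 (5): add. Components now {1} {2} {3,4,5,6}
2–4 (6): add. Components now {1} {2,3,4,5,6}
1–4 (7): add. Components now {1,2,3,4,5,6}
MST edge set: {3–6, 4–6, 3–5, 2–4, 1–4}.
Of the listed edges, {4–6} are in the MST → 1.

1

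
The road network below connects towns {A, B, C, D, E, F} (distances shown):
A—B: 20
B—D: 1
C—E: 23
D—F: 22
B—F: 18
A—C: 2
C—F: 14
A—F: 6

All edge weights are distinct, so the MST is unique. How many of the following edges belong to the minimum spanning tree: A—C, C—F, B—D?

2

Kruskal: consider edges lightest-first.
B—D (1): add. Components now {A} {B,D} {C} {E} {F}
A—C (2): add. Components now {A,C} {B,D} {E} {F}
A—F (6): add. Components now {A,C,F} {B,D} {E}
C—F (14): skip — C and F already connected.
B—F (18): add. Components now {A,B,C,D,F} {E}
A—B (20): skip — A and B already connected.
D—F (22): skip — D and F already connected.
C—E (23): add. Components now {A,B,C,D,E,F}
MST edge set: {B—D, A—C, A—F, B—F, C—E}.
Of the listed edges, {A—C, B—D} are in the MST → 2.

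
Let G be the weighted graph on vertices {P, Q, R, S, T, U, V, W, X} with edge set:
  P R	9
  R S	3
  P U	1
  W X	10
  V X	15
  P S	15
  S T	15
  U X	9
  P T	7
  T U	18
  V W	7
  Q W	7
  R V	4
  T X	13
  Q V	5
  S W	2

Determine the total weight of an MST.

Sort edges by weight, then run Kruskal:
P U (1): add — endpoints in different components.
S W (2): add — endpoints in different components.
R S (3): add — endpoints in different components.
R V (4): add — endpoints in different components.
Q V (5): add — endpoints in different components.
P T (7): add — endpoints in different components.
Q W (7): skip — Q and W already connected.
V W (7): skip — V and W already connected.
P R (9): add — endpoints in different components.
U X (9): add — endpoints in different components.
MST edges: P U, S W, R S, R V, Q V, P T, P R, U X; total weight 1+2+3+4+5+7+9+9 = 40.

40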